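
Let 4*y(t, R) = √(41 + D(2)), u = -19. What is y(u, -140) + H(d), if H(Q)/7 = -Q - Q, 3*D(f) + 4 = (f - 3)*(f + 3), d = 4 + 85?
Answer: -1246 + √38/4 ≈ -1244.5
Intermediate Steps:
d = 89
D(f) = -4/3 + (-3 + f)*(3 + f)/3 (D(f) = -4/3 + ((f - 3)*(f + 3))/3 = -4/3 + ((-3 + f)*(3 + f))/3 = -4/3 + (-3 + f)*(3 + f)/3)
H(Q) = -14*Q (H(Q) = 7*(-Q - Q) = 7*(-2*Q) = -14*Q)
y(t, R) = √38/4 (y(t, R) = √(41 + (-13/3 + (⅓)*2²))/4 = √(41 + (-13/3 + (⅓)*4))/4 = √(41 + (-13/3 + 4/3))/4 = √(41 - 3)/4 = √38/4)
y(u, -140) + H(d) = √38/4 - 14*89 = √38/4 - 1246 = -1246 + √38/4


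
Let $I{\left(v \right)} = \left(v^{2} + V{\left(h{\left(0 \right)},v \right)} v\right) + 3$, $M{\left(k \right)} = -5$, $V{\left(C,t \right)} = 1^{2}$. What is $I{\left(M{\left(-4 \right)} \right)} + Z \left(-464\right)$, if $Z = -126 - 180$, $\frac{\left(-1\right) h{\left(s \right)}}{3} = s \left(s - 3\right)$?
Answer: $142007$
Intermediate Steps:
$h{\left(s \right)} = - 3 s \left(-3 + s\right)$ ($h{\left(s \right)} = - 3 s \left(s - 3\right) = - 3 s \left(-3 + s\right)$)
$V{\left(C,t \right)} = 1$
$I{\left(v \right)} = 3 + v + v^{2}$ ($I{\left(v \right)} = \left(v^{2} + 1 v\right) + 3 = \left(v^{2} + v\right) + 3 = \left(v + v^{2}\right) + 3 = 3 + v + v^{2}$)
$Z = -306$
$I{\left(M{\left(-4 \right)} \right)} + Z \left(-464\right) = \left(3 - 5 + \left(-5\right)^{2}\right) - -141984 = \left(3 - 5 + 25\right) + 141984 = 23 + 141984 = 142007$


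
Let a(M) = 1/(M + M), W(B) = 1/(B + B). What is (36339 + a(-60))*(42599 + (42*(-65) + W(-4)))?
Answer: 463614309243/320 ≈ 1.4488e+9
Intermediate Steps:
W(B) = 1/(2*B)
a(M) = 1/(2*M)
(36339 + a(-60))*(42599 + (42*(-65) + W(-4))) = (36339 + (½)/(-60))*(42599 + (42*(-65) + (½)/(-4))) = (36339 + (½)*(-1/60))*(42599 + (-2730 + (½)*(-¼))) = (36339 - 1/120)*(42599 + (-2730 - ⅛)) = 4360679*(42599 - 21841/8)/120 = (4360679/120)*(318951/8) = 463614309243/320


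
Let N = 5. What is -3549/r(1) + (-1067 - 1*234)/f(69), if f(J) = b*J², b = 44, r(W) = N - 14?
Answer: 82605223/209484 ≈ 394.33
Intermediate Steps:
r(W) = -9 (r(W) = 5 - 14 = -9)
f(J) = 44*J²
-3549/r(1) + (-1067 - 1*234)/f(69) = -3549/(-9) + (-1067 - 1*234)/((44*69²)) = -3549*(-⅑) + (-1067 - 234)/((44*4761)) = 1183/3 - 1301/209484 = 82605223/209484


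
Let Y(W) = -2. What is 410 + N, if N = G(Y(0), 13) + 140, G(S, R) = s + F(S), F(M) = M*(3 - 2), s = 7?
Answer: 555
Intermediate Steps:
F(M) = M (F(M) = M*1 = M)
G(S, R) = 7 + S
N = 145 (N = (7 - 2) + 140 = 5 + 140 = 145)
410 + N = 410 + 145 = 555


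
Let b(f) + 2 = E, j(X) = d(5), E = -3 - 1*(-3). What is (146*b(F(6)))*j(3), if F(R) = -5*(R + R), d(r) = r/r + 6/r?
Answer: -3212/5 ≈ -642.40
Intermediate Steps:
E = 0 (E = -3 + 3 = 0)
d(r) = 1 + 6/r
F(R) = -10*R
j(X) = 11/5 (j(X) = (6 + 5)/5 = (⅕)*11 = 11/5)
b(f) = -2 (b(f) = -2 + 0 = -2)
(146*b(F(6)))*j(3) = (146*(-2))*(11/5) = -292*11/5 = -3212/5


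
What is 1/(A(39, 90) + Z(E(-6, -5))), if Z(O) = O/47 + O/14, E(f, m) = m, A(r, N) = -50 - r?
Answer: -658/58867 ≈ -0.011178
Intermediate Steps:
Z(O) = 61*O/658 (Z(O) = O*(1/47) + O*(1/14) = O/47 + O/14 = 61*O/658)
1/(A(39, 90) + Z(E(-6, -5))) = 1/((-50 - 1*39) + (61/658)*(-5)) = 1/((-50 - 39) - 305/658) = 1/(-89 - 305/658) = 1/(-58867/658) = -658/58867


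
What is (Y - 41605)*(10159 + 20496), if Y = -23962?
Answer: -2009956385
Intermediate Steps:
(Y - 41605)*(10159 + 20496) = (-23962 - 41605)*(10159 + 20496) = -65567*30655 = -2009956385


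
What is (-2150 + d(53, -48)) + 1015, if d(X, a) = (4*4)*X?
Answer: -287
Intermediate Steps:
d(X, a) = 16*X
(-2150 + d(53, -48)) + 1015 = (-2150 + 16*53) + 1015 = (-2150 + 848) + 1015 = -1302 + 1015 = -287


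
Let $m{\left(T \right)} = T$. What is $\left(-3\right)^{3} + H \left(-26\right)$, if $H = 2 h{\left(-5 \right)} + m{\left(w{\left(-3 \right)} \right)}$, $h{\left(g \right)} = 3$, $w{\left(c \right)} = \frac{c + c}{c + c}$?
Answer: $-209$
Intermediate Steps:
$w{\left(c \right)} = 1$ ($w{\left(c \right)} = \frac{2 c}{2 c} = 2 c \frac{1}{2 c} = 1$)
$H = 7$ ($H = 2 \cdot 3 + 1 = 6 + 1 = 7$)
$\left(-3\right)^{3} + H \left(-26\right) = \left(-3\right)^{3} + 7 \left(-26\right) = -27 - 182 = -209$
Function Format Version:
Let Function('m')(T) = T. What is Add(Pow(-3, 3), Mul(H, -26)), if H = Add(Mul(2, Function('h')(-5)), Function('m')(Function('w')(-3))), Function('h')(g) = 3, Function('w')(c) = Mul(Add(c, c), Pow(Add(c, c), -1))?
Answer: -209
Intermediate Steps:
Function('w')(c) = 1 (Function('w')(c) = Mul(Mul(2, c), Pow(Mul(2, c), -1)) = Mul(Mul(2, c), Mul(Rational(1, 2), Pow(c, -1))) = 1)
H = 7 (H = Add(Mul(2, 3), 1) = Add(6, 1) = 7)
Add(Pow(-3, 3), Mul(H, -26)) = Add(Pow(-3, 3), Mul(7, -26)) = Add(-27, -182) = -209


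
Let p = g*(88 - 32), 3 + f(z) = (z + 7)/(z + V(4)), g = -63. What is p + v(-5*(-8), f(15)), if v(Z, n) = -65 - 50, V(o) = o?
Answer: -3643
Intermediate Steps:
f(z) = -3 + (7 + z)/(4 + z) (f(z) = -3 + (z + 7)/(z + 4) = -3 + (7 + z)/(4 + z))
v(Z, n) = -115
p = -3528 (p = -63*(88 - 32) = -63*56 = -3528)
p + v(-5*(-8), f(15)) = -3528 - 115 = -3643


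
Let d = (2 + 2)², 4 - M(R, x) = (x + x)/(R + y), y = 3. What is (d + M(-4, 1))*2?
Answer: 44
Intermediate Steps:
M(R, x) = 4 - 2*x/(3 + R) (M(R, x) = 4 - (x + x)/(R + 3) = 4 - 2*x/(3 + R))
d = 16 (d = 4² = 16)
(d + M(-4, 1))*2 = (16 + 2*(6 - 1*1 + 2*(-4))/(3 - 4))*2 = (16 + 2*(6 - 1 - 8)/(-1))*2 = (16 + 2*(-1)*(-3))*2 = (16 + 6)*2 = 22*2 = 44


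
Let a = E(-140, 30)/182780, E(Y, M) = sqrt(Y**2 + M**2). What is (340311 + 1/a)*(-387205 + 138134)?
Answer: -84761601081 - 4552519738*sqrt(205)/205 ≈ -8.5080e+10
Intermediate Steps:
E(Y, M) = sqrt(M**2 + Y**2)
a = sqrt(205)/18278 (a = sqrt(30**2 + (-140)**2)/182780 = sqrt(900 + 19600)*(1/182780) = sqrt(20500)*(1/182780) = (10*sqrt(205))*(1/182780) = sqrt(205)/18278 ≈ 0.00078334)
(340311 + 1/a)*(-387205 + 138134) = (340311 + 1/(sqrt(205)/18278))*(-387205 + 138134) = (340311 + 18278*sqrt(205)/205)*(-249071) = -84761601081 - 4552519738*sqrt(205)/205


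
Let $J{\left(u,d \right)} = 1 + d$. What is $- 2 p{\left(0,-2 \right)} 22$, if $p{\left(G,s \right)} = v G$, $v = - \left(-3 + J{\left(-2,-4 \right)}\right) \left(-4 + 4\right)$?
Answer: $0$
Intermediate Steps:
$v = 0$ ($v = - \left(-3 + \left(1 - 4\right)\right) \left(-4 + 4\right) = - \left(-3 - 3\right) 0 = - \left(-6\right) 0 = \left(-1\right) 0 = 0$)
$p{\left(G,s \right)} = 0$ ($p{\left(G,s \right)} = 0 G = 0$)
$- 2 p{\left(0,-2 \right)} 22 = \left(-2\right) 0 \cdot 22 = 0 \cdot 22 = 0$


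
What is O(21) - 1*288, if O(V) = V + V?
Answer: -246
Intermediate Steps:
O(V) = 2*V
O(21) - 1*288 = 2*21 - 1*288 = 42 - 288 = -246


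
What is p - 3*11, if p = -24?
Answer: -57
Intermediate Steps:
p - 3*11 = -24 - 3*11 = -24 - 33 = -57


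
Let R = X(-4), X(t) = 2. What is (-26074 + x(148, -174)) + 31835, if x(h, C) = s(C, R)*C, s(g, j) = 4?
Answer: 5065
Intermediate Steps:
R = 2
x(h, C) = 4*C
(-26074 + x(148, -174)) + 31835 = (-26074 + 4*(-174)) + 31835 = (-26074 - 696) + 31835 = -26770 + 31835 = 5065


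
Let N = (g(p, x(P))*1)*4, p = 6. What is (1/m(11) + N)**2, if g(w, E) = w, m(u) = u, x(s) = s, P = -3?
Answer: 70225/121 ≈ 580.37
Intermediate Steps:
N = 24 (N = (6*1)*4 = 6*4 = 24)
(1/m(11) + N)**2 = (1/11 + 24)**2 = (265/11)**2 = 70225/121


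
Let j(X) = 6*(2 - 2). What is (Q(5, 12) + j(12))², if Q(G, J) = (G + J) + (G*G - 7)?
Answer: 1225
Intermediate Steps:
Q(G, J) = -7 + G + J + G² (Q(G, J) = (G + J) + (G² - 7) = (G + J) + (-7 + G²) = -7 + G + J + G²)
j(X) = 0 (j(X) = 6*0 = 0)
(Q(5, 12) + j(12))² = ((-7 + 5 + 12 + 5²) + 0)² = ((-7 + 5 + 12 + 25) + 0)² = (35 + 0)² = 35² = 1225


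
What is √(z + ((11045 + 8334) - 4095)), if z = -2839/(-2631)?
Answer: √105805778133/2631 ≈ 123.63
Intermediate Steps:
z = 2839/2631 (z = -2839*(-1/2631) = 2839/2631 ≈ 1.0791)
√(z + ((11045 + 8334) - 4095)) = √(2839/2631 + ((11045 + 8334) - 4095)) = √(2839/2631 + (19379 - 4095)) = √(2839/2631 + 15284) = √(40215043/2631) = √105805778133/2631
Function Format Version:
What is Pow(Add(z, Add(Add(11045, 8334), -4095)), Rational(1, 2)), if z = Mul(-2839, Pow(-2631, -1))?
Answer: Mul(Rational(1, 2631), Pow(105805778133, Rational(1, 2))) ≈ 123.63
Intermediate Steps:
z = Rational(2839, 2631) (z = Mul(-2839, Rational(-1, 2631)) = Rational(2839, 2631) ≈ 1.0791)
Pow(Add(z, Add(Add(11045, 8334), -4095)), Rational(1, 2)) = Pow(Add(Rational(2839, 2631), Add(Add(11045, 8334), -4095)), Rational(1, 2)) = Pow(Add(Rational(2839, 2631), Add(19379, -4095)), Rational(1, 2)) = Pow(Add(Rational(2839, 2631), 15284), Rational(1, 2)) = Pow(Rational(40215043, 2631), Rational(1, 2)) = Mul(Rational(1, 2631), Pow(105805778133, Rational(1, 2)))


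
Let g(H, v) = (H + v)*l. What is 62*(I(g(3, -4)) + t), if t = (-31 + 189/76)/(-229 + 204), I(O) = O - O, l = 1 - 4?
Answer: 67177/950 ≈ 70.713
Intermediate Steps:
l = -3
g(H, v) = -3*H - 3*v (g(H, v) = (H + v)*(-3) = -3*H - 3*v)
I(O) = 0
t = 2167/1900 (t = (-31 + 189*(1/76))/(-25) = (-31 + 189/76)*(-1/25) = -2167/76*(-1/25) = 2167/1900 ≈ 1.1405)
62*(I(g(3, -4)) + t) = 62*(0 + 2167/1900) = 62*(2167/1900) = 67177/950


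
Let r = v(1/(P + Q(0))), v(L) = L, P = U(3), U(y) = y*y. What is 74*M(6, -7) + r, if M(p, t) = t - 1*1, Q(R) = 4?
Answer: -7695/13 ≈ -591.92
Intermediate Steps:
U(y) = y²
P = 9 (P = 3² = 9)
M(p, t) = -1 + t (M(p, t) = t - 1 = -1 + t)
r = 1/13 (r = 1/(9 + 4) = 1/13 ≈ 0.076923)
74*M(6, -7) + r = 74*(-1 - 7) + 1/13 = 74*(-8) + 1/13 = -592 + 1/13 = -7695/13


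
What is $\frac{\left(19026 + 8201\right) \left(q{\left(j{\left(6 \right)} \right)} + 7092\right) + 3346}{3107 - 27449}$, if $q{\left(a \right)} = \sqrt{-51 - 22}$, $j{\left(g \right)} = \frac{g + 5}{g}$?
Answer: $- \frac{96548615}{12171} - \frac{27227 i \sqrt{73}}{24342} \approx -7932.7 - 9.5566 i$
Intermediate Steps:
$j{\left(g \right)} = \frac{5 + g}{g}$
$q{\left(a \right)} = i \sqrt{73}$ ($q{\left(a \right)} = \sqrt{-73} = i \sqrt{73}$)
$\frac{\left(19026 + 8201\right) \left(q{\left(j{\left(6 \right)} \right)} + 7092\right) + 3346}{3107 - 27449} = \frac{\left(19026 + 8201\right) \left(i \sqrt{73} + 7092\right) + 3346}{3107 - 27449} = \frac{27227 \left(7092 + i \sqrt{73}\right) + 3346}{-24342} = \left(\left(193093884 + 27227 i \sqrt{73}\right) + 3346\right) \left(- \frac{1}{24342}\right) = \left(193097230 + 27227 i \sqrt{73}\right) \left(- \frac{1}{24342}\right) = - \frac{96548615}{12171} - \frac{27227 i \sqrt{73}}{24342}$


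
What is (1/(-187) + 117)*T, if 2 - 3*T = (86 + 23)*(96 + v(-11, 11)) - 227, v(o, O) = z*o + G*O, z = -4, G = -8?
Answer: -39664814/187 ≈ -2.1211e+5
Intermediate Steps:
v(o, O) = -8*O - 4*o (v(o, O) = -4*o - 8*O = -8*O - 4*o)
T = -1813 (T = ⅔ - ((86 + 23)*(96 + (-8*11 - 4*(-11))) - 227)/3 = ⅔ - (109*(96 + (-88 + 44)) - 227)/3 = ⅔ - (109*(96 - 44) - 227)/3 = ⅔ - (109*52 - 227)/3 = ⅔ - (5668 - 227)/3 = ⅔ - ⅓*5441 = ⅔ - 5441/3 = -1813)
(1/(-187) + 117)*T = (1/(-187) + 117)*(-1813) = (-1/187 + 117)*(-1813) = (21878/187)*(-1813) = -39664814/187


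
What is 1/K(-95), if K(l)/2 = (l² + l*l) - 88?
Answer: 1/35924 ≈ 2.7837e-5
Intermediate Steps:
K(l) = -176 + 4*l² (K(l) = 2*((l² + l*l) - 88) = 2*((l² + l²) - 88) = 2*(2*l² - 88) = 2*(-88 + 2*l²) = -176 + 4*l²)
1/K(-95) = 1/(-176 + 4*(-95)²) = 1/(-176 + 4*9025) = 1/(-176 + 36100) = 1/35924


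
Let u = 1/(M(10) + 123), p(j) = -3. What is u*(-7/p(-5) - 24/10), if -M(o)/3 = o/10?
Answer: -1/1800 ≈ -0.00055556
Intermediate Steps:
M(o) = -3*o/10
u = 1/120 (u = 1/(-3/10*10 + 123) = 1/(-3 + 123) = 1/120 ≈ 0.0083333)
u*(-7/p(-5) - 24/10) = (-7/(-3) - 24/10)/120 = (-7*(-⅓) - 24*⅒)/120 = (7/3 - 12/5)/120 = (1/120)*(-1/15) = -1/1800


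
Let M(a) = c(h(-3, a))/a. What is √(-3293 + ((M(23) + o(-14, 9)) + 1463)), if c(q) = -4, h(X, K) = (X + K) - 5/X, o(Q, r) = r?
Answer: I*√963401/23 ≈ 42.675*I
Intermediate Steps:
h(X, K) = K + X - 5/X (h(X, K) = (K + X) - 5/X = K + X - 5/X)
M(a) = -4/a
√(-3293 + ((M(23) + o(-14, 9)) + 1463)) = √(-3293 + ((-4/23 + 9) + 1463)) = √(-3293 + (203/23 + 1463)) = √(-3293 + 33852/23) = √(-41887/23) = I*√963401/23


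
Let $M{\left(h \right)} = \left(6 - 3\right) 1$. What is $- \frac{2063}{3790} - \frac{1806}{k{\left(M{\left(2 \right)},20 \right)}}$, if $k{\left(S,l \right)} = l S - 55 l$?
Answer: $\frac{234961}{197080} \approx 1.1922$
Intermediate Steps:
$M{\left(h \right)} = 3$ ($M{\left(h \right)} = \left(6 - 3\right) 1 = 3 \cdot 1 = 3$)
$k{\left(S,l \right)} = - 55 l + S l$ ($k{\left(S,l \right)} = S l - 55 l = - 55 l + S l$)
$- \frac{2063}{3790} - \frac{1806}{k{\left(M{\left(2 \right)},20 \right)}} = - \frac{2063}{3790} - \frac{1806}{20 \left(-55 + 3\right)} = \left(-2063\right) \frac{1}{3790} - \frac{1806}{20 \left(-52\right)} = - \frac{2063}{3790} - \frac{1806}{-1040} = - \frac{2063}{3790} - - \frac{903}{520} = - \frac{2063}{3790} + \frac{903}{520} = \frac{234961}{197080}$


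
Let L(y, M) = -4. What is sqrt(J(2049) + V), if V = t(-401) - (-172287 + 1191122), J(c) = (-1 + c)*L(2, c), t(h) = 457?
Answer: I*sqrt(1026570) ≈ 1013.2*I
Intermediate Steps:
J(c) = 4 - 4*c (J(c) = (-1 + c)*(-4) = 4 - 4*c)
V = -1018378 (V = 457 - (-172287 + 1191122) = 457 - 1*1018835 = 457 - 1018835 = -1018378)
sqrt(J(2049) + V) = sqrt((4 - 4*2049) - 1018378) = sqrt((4 - 8196) - 1018378) = sqrt(-8192 - 1018378) = sqrt(-1026570) = I*sqrt(1026570)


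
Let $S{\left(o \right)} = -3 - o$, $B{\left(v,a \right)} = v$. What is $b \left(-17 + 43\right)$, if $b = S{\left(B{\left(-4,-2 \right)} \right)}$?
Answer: $26$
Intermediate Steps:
$b = 1$ ($b = -3 - -4 = -3 + 4 = 1$)
$b \left(-17 + 43\right) = 1 \left(-17 + 43\right) = 1 \cdot 26 = 26$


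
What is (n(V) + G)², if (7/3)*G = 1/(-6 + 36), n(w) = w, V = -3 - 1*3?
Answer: 175561/4900 ≈ 35.829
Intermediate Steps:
V = -6 (V = -3 - 3 = -6)
G = 1/70 (G = 3/(7*(-6 + 36)) = (3/7)/30 = (3/7)*(1/30) = 1/70 ≈ 0.014286)
(n(V) + G)² = (-6 + 1/70)² = (-419/70)² = 175561/4900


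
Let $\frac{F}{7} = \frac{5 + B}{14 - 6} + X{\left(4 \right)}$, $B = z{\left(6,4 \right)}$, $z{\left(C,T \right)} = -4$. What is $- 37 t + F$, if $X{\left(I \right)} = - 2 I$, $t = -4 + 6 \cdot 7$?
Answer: $- \frac{11689}{8} \approx -1461.1$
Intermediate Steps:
$t = 38$ ($t = -4 + 42 = 38$)
$B = -4$
$F = - \frac{441}{8}$ ($F = 7 \left(\frac{5 - 4}{14 - 6} - 8\right) = 7 \left(1 \cdot \frac{1}{8} - 8\right) = 7 \left(\frac{1}{8} - 8\right) = 7 \left(- \frac{63}{8}\right) = - \frac{441}{8} \approx -55.125$)
$- 37 t + F = \left(-37\right) 38 - \frac{441}{8} = -1406 - \frac{441}{8} = - \frac{11689}{8}$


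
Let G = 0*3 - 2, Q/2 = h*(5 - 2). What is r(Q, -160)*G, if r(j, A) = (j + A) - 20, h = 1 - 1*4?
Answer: 396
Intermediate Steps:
h = -3 (h = 1 - 4 = -3)
Q = -18 (Q = 2*(-3*(5 - 2)) = 2*(-3*3) = 2*(-9) = -18)
r(j, A) = -20 + A + j (r(j, A) = (A + j) - 20 = -20 + A + j)
G = -2 (G = 0 - 2 = -2)
r(Q, -160)*G = (-20 - 160 - 18)*(-2) = -198*(-2) = 396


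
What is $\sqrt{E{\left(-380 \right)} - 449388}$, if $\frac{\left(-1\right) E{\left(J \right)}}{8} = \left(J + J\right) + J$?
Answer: $2 i \sqrt{110067} \approx 663.53 i$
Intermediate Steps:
$E{\left(J \right)} = - 24 J$ ($E{\left(J \right)} = - 8 \left(\left(J + J\right) + J\right) = - 8 \left(2 J + J\right) = - 8 \cdot 3 J = - 24 J$)
$\sqrt{E{\left(-380 \right)} - 449388} = \sqrt{\left(-24\right) \left(-380\right) - 449388} = \sqrt{9120 - 449388} = \sqrt{-440268} = 2 i \sqrt{110067}$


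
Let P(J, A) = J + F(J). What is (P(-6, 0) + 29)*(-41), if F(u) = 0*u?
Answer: -943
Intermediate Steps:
F(u) = 0
P(J, A) = J (P(J, A) = J + 0 = J)
(P(-6, 0) + 29)*(-41) = (-6 + 29)*(-41) = 23*(-41) = -943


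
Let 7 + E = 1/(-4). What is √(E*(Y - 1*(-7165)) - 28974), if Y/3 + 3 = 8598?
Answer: I*√1071446/2 ≈ 517.55*I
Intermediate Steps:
Y = 25785 (Y = -9 + 3*8598 = -9 + 25794 = 25785)
E = -29/4 (E = -7 + 1/(-4) = -7 + 1*(-¼) = -7 - ¼ = -29/4 ≈ -7.2500)
√(E*(Y - 1*(-7165)) - 28974) = √(-29*(25785 - 1*(-7165))/4 - 28974) = √(-29*(25785 + 7165)/4 - 28974) = √(-29/4*32950 - 28974) = √(-477775/2 - 28974) = √(-535723/2) = I*√1071446/2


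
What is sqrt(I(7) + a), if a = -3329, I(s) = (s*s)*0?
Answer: I*sqrt(3329) ≈ 57.698*I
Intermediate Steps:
I(s) = 0 (I(s) = s**2*0 = 0)
sqrt(I(7) + a) = sqrt(0 - 3329) = sqrt(-3329) = I*sqrt(3329)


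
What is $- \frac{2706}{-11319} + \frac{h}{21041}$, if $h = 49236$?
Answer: $\frac{18613310}{7217063} \approx 2.5791$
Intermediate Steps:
$- \frac{2706}{-11319} + \frac{h}{21041} = - \frac{2706}{-11319} + \frac{49236}{21041} = \left(-2706\right) \left(- \frac{1}{11319}\right) + 49236 \cdot \frac{1}{21041} = \frac{82}{343} + \frac{49236}{21041} = \frac{18613310}{7217063}$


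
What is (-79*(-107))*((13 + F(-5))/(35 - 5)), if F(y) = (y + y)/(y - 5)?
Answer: 59171/15 ≈ 3944.7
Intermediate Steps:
F(y) = 2*y/(-5 + y) (F(y) = (2*y)/(-5 + y) = 2*y/(-5 + y))
(-79*(-107))*((13 + F(-5))/(35 - 5)) = (-79*(-107))*((13 + 2*(-5)/(-5 - 5))/(35 - 5)) = 8453*((13 + 2*(-5)/(-10))/30) = 8453*((13 + 2*(-5)*(-⅒))*(1/30)) = 8453*((13 + 1)*(1/30)) = 8453*(14*(1/30)) = 8453*(7/15) = 59171/15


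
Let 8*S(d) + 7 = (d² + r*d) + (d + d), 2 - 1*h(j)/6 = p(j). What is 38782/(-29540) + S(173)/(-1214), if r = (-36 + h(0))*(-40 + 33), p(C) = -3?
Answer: -185675643/35861560 ≈ -5.1776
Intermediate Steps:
h(j) = 30 (h(j) = 12 - 6*(-3) = 12 + 18 = 30)
r = 42 (r = (-36 + 30)*(-40 + 33) = -6*(-7) = 42)
S(d) = -7/8 + d²/8 + 11*d/2 (S(d) = -7/8 + ((d² + 42*d) + (d + d))/8 = -7/8 + ((d² + 42*d) + 2*d)/8 = -7/8 + (d² + 44*d)/8 = -7/8 + (d²/8 + 11*d/2) = -7/8 + d²/8 + 11*d/2)
38782/(-29540) + S(173)/(-1214) = 38782/(-29540) + (-7/8 + (⅛)*173² + (11/2)*173)/(-1214) = 38782*(-1/29540) + (-7/8 + (⅛)*29929 + 1903/2)*(-1/1214) = -19391/14770 + (-7/8 + 29929/8 + 1903/2)*(-1/1214) = -19391/14770 + (18767/4)*(-1/1214) = -19391/14770 - 18767/4856 = -185675643/35861560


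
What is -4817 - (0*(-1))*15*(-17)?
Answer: -4817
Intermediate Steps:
-4817 - (0*(-1))*15*(-17) = -4817 - 0*15*(-17) = -4817 - 0*(-17) = -4817 - 1*0 = -4817 + 0 = -4817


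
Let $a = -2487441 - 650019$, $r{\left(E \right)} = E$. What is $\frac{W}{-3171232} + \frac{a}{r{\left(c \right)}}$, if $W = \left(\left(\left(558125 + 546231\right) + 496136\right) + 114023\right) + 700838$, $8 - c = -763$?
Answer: $- \frac{3317158595961}{815006624} \approx -4070.1$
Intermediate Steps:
$c = 771$ ($c = 8 - -763 = 8 + 763 = 771$)
$W = 2415353$ ($W = \left(\left(1104356 + 496136\right) + 114023\right) + 700838 = \left(1600492 + 114023\right) + 700838 = 1714515 + 700838 = 2415353$)
$a = -3137460$ ($a = -2487441 - 650019 = -3137460$)
$\frac{W}{-3171232} + \frac{a}{r{\left(c \right)}} = \frac{2415353}{-3171232} - \frac{3137460}{771} = 2415353 \left(- \frac{1}{3171232}\right) - \frac{1045820}{257} = - \frac{2415353}{3171232} - \frac{1045820}{257} = - \frac{3317158595961}{815006624}$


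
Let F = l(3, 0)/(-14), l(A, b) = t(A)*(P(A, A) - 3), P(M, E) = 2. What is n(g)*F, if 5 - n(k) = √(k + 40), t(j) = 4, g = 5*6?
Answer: 10/7 - 2*√70/7 ≈ -0.96189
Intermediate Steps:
g = 30
l(A, b) = -4 (l(A, b) = 4*(2 - 3) = 4*(-1) = -4)
n(k) = 5 - √(40 + k) (n(k) = 5 - √(k + 40) = 5 - √(40 + k))
F = 2/7 (F = -4/(-14) = -4*(-1/14) = 2/7 ≈ 0.28571)
n(g)*F = (5 - √(40 + 30))*(2/7) = (5 - √70)*(2/7) = 10/7 - 2*√70/7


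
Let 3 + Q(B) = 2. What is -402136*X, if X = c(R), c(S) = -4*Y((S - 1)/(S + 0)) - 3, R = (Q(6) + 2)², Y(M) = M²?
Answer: 1206408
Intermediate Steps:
Q(B) = -1 (Q(B) = -3 + 2 = -1)
R = 1 (R = (-1 + 2)² = 1² = 1)
c(S) = -3 - 4*(-1 + S)²/S² (c(S) = -4*(S - 1)²/(S + 0)² - 3 = -4*(-1 + S)²/S² - 3 = -3 - 4*(-1 + S)²/S²)
X = -3 (X = -7 - 4/1² + 8/1 = -7 - 4*1 + 8*1 = -7 - 4 + 8 = -3)
-402136*X = -402136*(-3) = 1206408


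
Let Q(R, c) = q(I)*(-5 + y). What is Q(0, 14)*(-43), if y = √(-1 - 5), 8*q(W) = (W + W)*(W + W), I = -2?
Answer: 430 - 86*I*√6 ≈ 430.0 - 210.66*I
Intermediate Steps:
q(W) = W²/2 (q(W) = ((W + W)*(W + W))/8 = ((2*W)*(2*W))/8 = (4*W²)/8 = W²/2)
y = I*√6 (y = √(-6) = I*√6 ≈ 2.4495*I)
Q(R, c) = -10 + 2*I*√6 (Q(R, c) = ((½)*(-2)²)*(-5 + I*√6) = ((½)*4)*(-5 + I*√6) = 2*(-5 + I*√6) = -10 + 2*I*√6)
Q(0, 14)*(-43) = (-10 + 2*I*√6)*(-43) = 430 - 86*I*√6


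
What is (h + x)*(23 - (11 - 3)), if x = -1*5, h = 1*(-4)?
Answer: -135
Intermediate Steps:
h = -4
x = -5
(h + x)*(23 - (11 - 3)) = (-4 - 5)*(23 - (11 - 3)) = -9*(23 - 1*8) = -9*(23 - 8) = -9*15 = -135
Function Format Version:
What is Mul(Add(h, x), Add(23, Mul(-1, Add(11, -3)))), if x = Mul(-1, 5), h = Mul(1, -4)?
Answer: -135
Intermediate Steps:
h = -4
x = -5
Mul(Add(h, x), Add(23, Mul(-1, Add(11, -3)))) = Mul(Add(-4, -5), Add(23, Mul(-1, Add(11, -3)))) = Mul(-9, Add(23, Mul(-1, 8))) = Mul(-9, Add(23, -8)) = Mul(-9, 15) = -135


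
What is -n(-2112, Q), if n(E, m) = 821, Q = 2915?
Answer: -821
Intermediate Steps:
-n(-2112, Q) = -1*821 = -821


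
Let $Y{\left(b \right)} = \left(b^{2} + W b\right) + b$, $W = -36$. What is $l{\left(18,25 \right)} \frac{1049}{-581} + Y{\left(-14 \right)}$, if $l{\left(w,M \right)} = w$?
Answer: $\frac{379684}{581} \approx 653.5$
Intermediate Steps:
$Y{\left(b \right)} = b^{2} - 35 b$ ($Y{\left(b \right)} = \left(b^{2} - 36 b\right) + b = b^{2} - 35 b$)
$l{\left(18,25 \right)} \frac{1049}{-581} + Y{\left(-14 \right)} = 18 \frac{1049}{-581} - 14 \left(-35 - 14\right) = 18 \cdot 1049 \left(- \frac{1}{581}\right) - -686 = 18 \left(- \frac{1049}{581}\right) + 686 = - \frac{18882}{581} + 686 = \frac{379684}{581}$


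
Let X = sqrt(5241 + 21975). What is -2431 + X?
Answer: -2431 + 36*sqrt(21) ≈ -2266.0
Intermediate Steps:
X = 36*sqrt(21) (X = sqrt(27216) = 36*sqrt(21) ≈ 164.97)
-2431 + X = -2431 + 36*sqrt(21)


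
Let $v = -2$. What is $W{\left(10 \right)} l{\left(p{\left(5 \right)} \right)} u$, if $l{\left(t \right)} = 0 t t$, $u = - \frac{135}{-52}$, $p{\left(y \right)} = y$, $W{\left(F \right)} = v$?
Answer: $0$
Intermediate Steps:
$W{\left(F \right)} = -2$
$u = \frac{135}{52}$ ($u = \left(-135\right) \left(- \frac{1}{52}\right) = \frac{135}{52} \approx 2.5962$)
$l{\left(t \right)} = 0$ ($l{\left(t \right)} = 0 t = 0$)
$W{\left(10 \right)} l{\left(p{\left(5 \right)} \right)} u = \left(-2\right) 0 \cdot \frac{135}{52} = 0 \cdot \frac{135}{52} = 0$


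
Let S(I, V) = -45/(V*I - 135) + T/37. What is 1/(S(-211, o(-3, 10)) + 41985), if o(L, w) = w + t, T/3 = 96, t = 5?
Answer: 8140/341821371 ≈ 2.3814e-5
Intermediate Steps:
T = 288 (T = 3*96 = 288)
o(L, w) = 5 + w (o(L, w) = w + 5 = 5 + w)
S(I, V) = 288/37 - 45/(-135 + I*V) (S(I, V) = -45/(V*I - 135) + 288/37 = -45/(I*V - 135) + 288*(1/37) = -45/(-135 + I*V) + 288/37 = 288/37 - 45/(-135 + I*V))
1/(S(-211, o(-3, 10)) + 41985) = 1/(9*(-4505 + 32*(-211)*(5 + 10))/(37*(-135 - 211*(5 + 10))) + 41985) = 1/(9*(-4505 + 32*(-211)*15)/(37*(-135 - 211*15)) + 41985) = 1/(9*(-4505 - 101280)/(37*(-135 - 3165)) + 41985) = 1/((9/37)*(-105785)/(-3300) + 41985) = 1/((9/37)*(-1/3300)*(-105785) + 41985) = 1/(63471/8140 + 41985) = 1/(341821371/8140) = 8140/341821371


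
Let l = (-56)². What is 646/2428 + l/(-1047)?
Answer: -3468923/1271058 ≈ -2.7292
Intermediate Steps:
l = 3136
646/2428 + l/(-1047) = 646/2428 + 3136/(-1047) = 646*(1/2428) + 3136*(-1/1047) = 323/1214 - 3136/1047 = -3468923/1271058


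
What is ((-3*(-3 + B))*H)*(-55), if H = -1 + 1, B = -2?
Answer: 0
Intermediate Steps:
H = 0
((-3*(-3 + B))*H)*(-55) = (-3*(-3 - 2)*0)*(-55) = (-3*(-5)*0)*(-55) = (15*0)*(-55) = 0*(-55) = 0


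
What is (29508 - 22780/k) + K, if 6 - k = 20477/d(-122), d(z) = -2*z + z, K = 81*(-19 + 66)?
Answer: 132116767/3949 ≈ 33456.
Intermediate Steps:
K = 3807 (K = 81*47 = 3807)
d(z) = -z
k = -19745/122 (k = 6 - 20477/((-1*(-122))) = 6 - 20477/122 = -19745/122 ≈ -161.84)
(29508 - 22780/k) + K = (29508 - 22780/(-19745/122)) + 3807 = (29508 - 22780*(-122/19745)) + 3807 = (29508 + 555832/3949) + 3807 = 117082924/3949 + 3807 = 132116767/3949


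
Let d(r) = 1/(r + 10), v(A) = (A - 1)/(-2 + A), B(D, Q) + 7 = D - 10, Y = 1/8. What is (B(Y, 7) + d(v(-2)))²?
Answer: 33327529/118336 ≈ 281.63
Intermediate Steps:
Y = ⅛ (Y = 1*(⅛) = ⅛ ≈ 0.12500)
B(D, Q) = -17 + D (B(D, Q) = -7 + (D - 10) = -7 + (-10 + D) = -17 + D)
v(A) = (-1 + A)/(-2 + A)
d(r) = 1/(10 + r)
(B(Y, 7) + d(v(-2)))² = ((-17 + ⅛) + 1/(10 + (-1 - 2)/(-2 - 2)))² = (-135/8 + 1/(10 - 3/(-4)))² = (-135/8 + 1/(10 - ¼*(-3)))² = (-135/8 + 1/(10 + ¾))² = (-135/8 + 1/(43/4))² = (-135/8 + 4/43)² = (-5773/344)² = 33327529/118336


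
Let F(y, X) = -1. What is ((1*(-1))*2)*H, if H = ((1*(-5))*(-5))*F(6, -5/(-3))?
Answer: 50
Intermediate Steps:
H = -25 (H = ((1*(-5))*(-5))*(-1) = -5*(-5)*(-1) = 25*(-1) = -25)
((1*(-1))*2)*H = ((1*(-1))*2)*(-25) = -1*2*(-25) = -2*(-25) = 50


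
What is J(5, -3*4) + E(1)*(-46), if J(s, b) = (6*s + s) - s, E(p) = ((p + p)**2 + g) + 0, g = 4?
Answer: -338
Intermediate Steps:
E(p) = 4 + 4*p**2 (E(p) = ((p + p)**2 + 4) + 0 = ((2*p)**2 + 4) + 0 = (4*p**2 + 4) + 0 = (4 + 4*p**2) + 0 = 4 + 4*p**2)
J(s, b) = 6*s (J(s, b) = 7*s - s = 6*s)
J(5, -3*4) + E(1)*(-46) = 6*5 + (4 + 4*1**2)*(-46) = 30 + (4 + 4*1)*(-46) = 30 + (4 + 4)*(-46) = 30 + 8*(-46) = 30 - 368 = -338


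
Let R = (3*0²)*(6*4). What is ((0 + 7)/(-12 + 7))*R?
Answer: 0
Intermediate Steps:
R = 0 (R = (3*0)*24 = 0*24 = 0)
((0 + 7)/(-12 + 7))*R = ((0 + 7)/(-12 + 7))*0 = (7/(-5))*0 = (7*(-⅕))*0 = -7/5*0 = 0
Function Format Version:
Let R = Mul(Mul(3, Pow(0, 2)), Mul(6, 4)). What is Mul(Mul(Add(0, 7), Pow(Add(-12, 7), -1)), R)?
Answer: 0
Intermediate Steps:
R = 0 (R = Mul(Mul(3, 0), 24) = Mul(0, 24) = 0)
Mul(Mul(Add(0, 7), Pow(Add(-12, 7), -1)), R) = Mul(Mul(Add(0, 7), Pow(Add(-12, 7), -1)), 0) = Mul(Mul(7, Pow(-5, -1)), 0) = Mul(Mul(7, Rational(-1, 5)), 0) = Mul(Rational(-7, 5), 0) = 0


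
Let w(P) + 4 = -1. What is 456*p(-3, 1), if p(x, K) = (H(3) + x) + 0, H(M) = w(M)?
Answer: -3648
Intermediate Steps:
w(P) = -5 (w(P) = -4 - 1 = -5)
H(M) = -5
p(x, K) = -5 + x (p(x, K) = (-5 + x) + 0 = -5 + x)
456*p(-3, 1) = 456*(-5 - 3) = 456*(-8) = -3648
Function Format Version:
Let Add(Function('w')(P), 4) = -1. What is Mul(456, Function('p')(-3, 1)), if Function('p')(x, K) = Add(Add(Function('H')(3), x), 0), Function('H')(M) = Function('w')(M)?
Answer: -3648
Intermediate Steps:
Function('w')(P) = -5 (Function('w')(P) = Add(-4, -1) = -5)
Function('H')(M) = -5
Function('p')(x, K) = Add(-5, x) (Function('p')(x, K) = Add(Add(-5, x), 0) = Add(-5, x))
Mul(456, Function('p')(-3, 1)) = Mul(456, Add(-5, -3)) = Mul(456, -8) = -3648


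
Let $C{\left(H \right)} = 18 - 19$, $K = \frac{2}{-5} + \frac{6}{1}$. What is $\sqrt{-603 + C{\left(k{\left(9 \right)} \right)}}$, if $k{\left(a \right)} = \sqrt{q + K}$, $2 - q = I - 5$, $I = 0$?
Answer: $2 i \sqrt{151} \approx 24.576 i$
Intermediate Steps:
$q = 7$ ($q = 2 - \left(0 - 5\right) = 2 - -5 = 2 + 5 = 7$)
$K = \frac{28}{5}$ ($K = 2 \left(- \frac{1}{5}\right) + 6 \cdot 1 = - \frac{2}{5} + 6 = \frac{28}{5} \approx 5.6$)
$k{\left(a \right)} = \frac{3 \sqrt{35}}{5}$ ($k{\left(a \right)} = \sqrt{7 + \frac{28}{5}} = \sqrt{\frac{63}{5}} = \frac{3 \sqrt{35}}{5}$)
$C{\left(H \right)} = -1$
$\sqrt{-603 + C{\left(k{\left(9 \right)} \right)}} = \sqrt{-603 - 1} = \sqrt{-604} = 2 i \sqrt{151}$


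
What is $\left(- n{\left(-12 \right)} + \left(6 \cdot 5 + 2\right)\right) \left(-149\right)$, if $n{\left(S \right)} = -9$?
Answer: $-6109$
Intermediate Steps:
$\left(- n{\left(-12 \right)} + \left(6 \cdot 5 + 2\right)\right) \left(-149\right) = \left(\left(-1\right) \left(-9\right) + \left(6 \cdot 5 + 2\right)\right) \left(-149\right) = \left(9 + \left(30 + 2\right)\right) \left(-149\right) = \left(9 + 32\right) \left(-149\right) = 41 \left(-149\right) = -6109$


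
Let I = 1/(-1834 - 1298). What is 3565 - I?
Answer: 11165581/3132 ≈ 3565.0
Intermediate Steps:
I = -1/3132 (I = 1/(-3132) = -1/3132 ≈ -0.00031928)
3565 - I = 3565 - 1*(-1/3132) = 3565 + 1/3132 = 11165581/3132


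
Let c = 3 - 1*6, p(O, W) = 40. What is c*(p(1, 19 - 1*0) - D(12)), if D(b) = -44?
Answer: -252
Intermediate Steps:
c = -3 (c = 3 - 6 = -3)
c*(p(1, 19 - 1*0) - D(12)) = -3*(40 - 1*(-44)) = -3*(40 + 44) = -3*84 = -252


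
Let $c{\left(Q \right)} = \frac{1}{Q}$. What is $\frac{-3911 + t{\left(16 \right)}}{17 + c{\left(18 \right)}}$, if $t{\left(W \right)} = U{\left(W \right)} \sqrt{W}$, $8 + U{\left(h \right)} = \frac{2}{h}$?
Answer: $- \frac{70965}{307} \approx -231.16$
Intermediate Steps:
$U{\left(h \right)} = -8 + \frac{2}{h}$
$t{\left(W \right)} = \sqrt{W} \left(-8 + \frac{2}{W}\right)$ ($t{\left(W \right)} = \left(-8 + \frac{2}{W}\right) \sqrt{W} = \sqrt{W} \left(-8 + \frac{2}{W}\right)$)
$\frac{-3911 + t{\left(16 \right)}}{17 + c{\left(18 \right)}} = \frac{-3911 + \frac{2 \left(1 - 64\right)}{4}}{17 + \frac{1}{18}} = \frac{-3911 + 2 \cdot \frac{1}{4} \left(1 - 64\right)}{17 + \frac{1}{18}} = \frac{-3911 + 2 \cdot \frac{1}{4} \left(-63\right)}{\frac{307}{18}} = \left(-3911 - \frac{63}{2}\right) \frac{18}{307} = \left(- \frac{7885}{2}\right) \frac{18}{307} = - \frac{70965}{307}$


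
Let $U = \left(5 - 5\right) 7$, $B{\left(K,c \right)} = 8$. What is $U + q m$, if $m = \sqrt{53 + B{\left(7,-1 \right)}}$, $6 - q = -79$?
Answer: $85 \sqrt{61} \approx 663.87$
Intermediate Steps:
$q = 85$ ($q = 6 - -79 = 6 + 79 = 85$)
$U = 0$ ($U = 0 \cdot 7 = 0$)
$m = \sqrt{61}$ ($m = \sqrt{53 + 8} = \sqrt{61} \approx 7.8102$)
$U + q m = 0 + 85 \sqrt{61} = 85 \sqrt{61}$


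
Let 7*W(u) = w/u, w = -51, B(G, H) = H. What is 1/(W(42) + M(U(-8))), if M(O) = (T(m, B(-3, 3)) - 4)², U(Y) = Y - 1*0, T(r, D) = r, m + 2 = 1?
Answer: 98/2433 ≈ 0.040280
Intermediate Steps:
m = -1 (m = -2 + 1 = -1)
U(Y) = Y (U(Y) = Y + 0 = Y)
M(O) = 25 (M(O) = (-1 - 4)² = (-5)² = 25)
W(u) = -51/(7*u) (W(u) = (-51/u)/7 = -51/(7*u))
1/(W(42) + M(U(-8))) = 1/(-51/7/42 + 25) = 1/(-51/7*1/42 + 25) = 1/(-17/98 + 25) = 1/(2433/98) = 98/2433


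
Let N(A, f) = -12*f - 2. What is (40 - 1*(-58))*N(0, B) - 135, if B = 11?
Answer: -13267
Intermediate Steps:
N(A, f) = -2 - 12*f
(40 - 1*(-58))*N(0, B) - 135 = (40 - 1*(-58))*(-2 - 12*11) - 135 = (40 + 58)*(-2 - 132) - 135 = 98*(-134) - 135 = -13132 - 135 = -13267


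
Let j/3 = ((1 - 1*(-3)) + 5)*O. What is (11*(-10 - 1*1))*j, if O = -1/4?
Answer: 3267/4 ≈ 816.75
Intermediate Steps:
O = -¼ (O = -1*¼ = -¼ ≈ -0.25000)
j = -27/4 (j = 3*(((1 - 1*(-3)) + 5)*(-¼)) = 3*(((1 + 3) + 5)*(-¼)) = 3*((4 + 5)*(-¼)) = 3*(9*(-¼)) = 3*(-9/4) = -27/4 ≈ -6.7500)
(11*(-10 - 1*1))*j = (11*(-10 - 1*1))*(-27/4) = (11*(-10 - 1))*(-27/4) = (11*(-11))*(-27/4) = -121*(-27/4) = 3267/4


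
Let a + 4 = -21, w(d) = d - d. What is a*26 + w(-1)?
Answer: -650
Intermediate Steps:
w(d) = 0
a = -25 (a = -4 - 21 = -25)
a*26 + w(-1) = -25*26 + 0 = -650 + 0 = -650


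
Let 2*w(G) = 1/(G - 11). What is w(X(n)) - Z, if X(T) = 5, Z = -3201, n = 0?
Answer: 38411/12 ≈ 3200.9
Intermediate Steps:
w(G) = 1/(2*(-11 + G)) (w(G) = 1/(2*(G - 11)) = 1/(2*(-11 + G)))
w(X(n)) - Z = 1/(2*(-11 + 5)) - 1*(-3201) = (½)/(-6) + 3201 = (½)*(-⅙) + 3201 = -1/12 + 3201 = 38411/12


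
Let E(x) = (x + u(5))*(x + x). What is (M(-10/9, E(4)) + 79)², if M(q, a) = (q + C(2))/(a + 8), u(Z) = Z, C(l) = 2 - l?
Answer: 32341969/5184 ≈ 6238.8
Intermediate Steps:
E(x) = 2*x*(5 + x) (E(x) = (x + 5)*(x + x) = (5 + x)*(2*x) = 2*x*(5 + x))
M(q, a) = q/(8 + a) (M(q, a) = (q + (2 - 1*2))/(a + 8) = (q + (2 - 2))/(8 + a) = (q + 0)/(8 + a) = q/(8 + a))
(M(-10/9, E(4)) + 79)² = ((-10/9)/(8 + 2*4*(5 + 4)) + 79)² = ((-10*⅑)/(8 + 2*4*9) + 79)² = (-10/(9*(8 + 72)) + 79)² = (-10/9/80 + 79)² = (-10/9*1/80 + 79)² = (-1/72 + 79)² = (5687/72)² = 32341969/5184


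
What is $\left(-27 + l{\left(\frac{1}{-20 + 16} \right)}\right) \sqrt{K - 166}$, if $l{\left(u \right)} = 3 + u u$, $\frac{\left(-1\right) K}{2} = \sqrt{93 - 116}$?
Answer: $- \frac{383 \sqrt{-166 - 2 i \sqrt{23}}}{16} \approx -8.9065 + 308.54 i$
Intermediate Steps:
$K = - 2 i \sqrt{23}$ ($K = - 2 \sqrt{93 - 116} = - 2 \sqrt{-23} = - 2 i \sqrt{23} \approx - 9.5917 i$)
$l{\left(u \right)} = 3 + u^{2}$
$\left(-27 + l{\left(\frac{1}{-20 + 16} \right)}\right) \sqrt{K - 166} = \left(-27 + \left(3 + \left(\frac{1}{-20 + 16}\right)^{2}\right)\right) \sqrt{- 2 i \sqrt{23} - 166} = \left(-27 + \left(3 + \left(\frac{1}{-4}\right)^{2}\right)\right) \sqrt{-166 - 2 i \sqrt{23}} = \left(-27 + \left(3 + \left(- \frac{1}{4}\right)^{2}\right)\right) \sqrt{-166 - 2 i \sqrt{23}} = \left(-27 + \left(3 + \frac{1}{16}\right)\right) \sqrt{-166 - 2 i \sqrt{23}} = \left(-27 + \frac{49}{16}\right) \sqrt{-166 - 2 i \sqrt{23}} = - \frac{383 \sqrt{-166 - 2 i \sqrt{23}}}{16}$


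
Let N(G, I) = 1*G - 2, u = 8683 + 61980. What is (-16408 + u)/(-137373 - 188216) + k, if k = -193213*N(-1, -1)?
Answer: 188724028116/325589 ≈ 5.7964e+5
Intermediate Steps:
u = 70663
N(G, I) = -2 + G (N(G, I) = G - 2 = -2 + G)
k = 579639 (k = -193213*(-2 - 1) = -193213*(-3) = 579639)
(-16408 + u)/(-137373 - 188216) + k = (-16408 + 70663)/(-137373 - 188216) + 579639 = 54255/(-325589) + 579639 = 54255*(-1/325589) + 579639 = -54255/325589 + 579639 = 188724028116/325589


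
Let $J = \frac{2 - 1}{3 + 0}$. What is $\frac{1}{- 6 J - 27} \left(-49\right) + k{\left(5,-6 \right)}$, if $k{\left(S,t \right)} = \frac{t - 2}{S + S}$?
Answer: $\frac{129}{145} \approx 0.88966$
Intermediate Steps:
$J = \frac{1}{3}$ ($J = 1 \cdot \frac{1}{3} = \frac{1}{3} \approx 0.33333$)
$k{\left(S,t \right)} = \frac{-2 + t}{2 S}$
$\frac{1}{- 6 J - 27} \left(-49\right) + k{\left(5,-6 \right)} = \frac{1}{\left(-6\right) \frac{1}{3} - 27} \left(-49\right) + \frac{-2 - 6}{2 \cdot 5} = \frac{1}{-2 - 27} \left(-49\right) + \frac{1}{2} \cdot \frac{1}{5} \left(-8\right) = \frac{1}{-29} \left(-49\right) - \frac{4}{5} = \left(- \frac{1}{29}\right) \left(-49\right) - \frac{4}{5} = \frac{49}{29} - \frac{4}{5} = \frac{129}{145}$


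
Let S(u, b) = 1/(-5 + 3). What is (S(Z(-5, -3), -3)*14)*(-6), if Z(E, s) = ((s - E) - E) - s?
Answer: 42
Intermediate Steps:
Z(E, s) = -2*E (Z(E, s) = (s - 2*E) - s = -2*E)
S(u, b) = -½ (S(u, b) = 1/(-2) = -½)
(S(Z(-5, -3), -3)*14)*(-6) = -½*14*(-6) = -7*(-6) = 42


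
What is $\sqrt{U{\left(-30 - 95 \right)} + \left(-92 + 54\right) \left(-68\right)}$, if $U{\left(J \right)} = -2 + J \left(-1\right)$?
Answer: $\sqrt{2707} \approx 52.029$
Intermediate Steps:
$U{\left(J \right)} = -2 - J$
$\sqrt{U{\left(-30 - 95 \right)} + \left(-92 + 54\right) \left(-68\right)} = \sqrt{\left(-2 - \left(-30 - 95\right)\right) + \left(-92 + 54\right) \left(-68\right)} = \sqrt{\left(-2 - \left(-30 - 95\right)\right) - -2584} = \sqrt{\left(-2 - -125\right) + 2584} = \sqrt{\left(-2 + 125\right) + 2584} = \sqrt{123 + 2584} = \sqrt{2707}$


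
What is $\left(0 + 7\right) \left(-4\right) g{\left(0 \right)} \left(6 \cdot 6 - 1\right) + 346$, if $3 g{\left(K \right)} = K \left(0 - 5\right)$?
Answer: $346$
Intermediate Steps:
$g{\left(K \right)} = - \frac{5 K}{3}$ ($g{\left(K \right)} = \frac{K \left(0 - 5\right)}{3} = \frac{K \left(-5\right)}{3} = \frac{\left(-5\right) K}{3} = - \frac{5 K}{3}$)
$\left(0 + 7\right) \left(-4\right) g{\left(0 \right)} \left(6 \cdot 6 - 1\right) + 346 = \left(0 + 7\right) \left(-4\right) \left(- \frac{5}{3}\right) 0 \left(6 \cdot 6 - 1\right) + 346 = 7 \left(-4\right) 0 \left(36 - 1\right) + 346 = - 28 \cdot 0 \cdot 35 + 346 = \left(-28\right) 0 + 346 = 0 + 346 = 346$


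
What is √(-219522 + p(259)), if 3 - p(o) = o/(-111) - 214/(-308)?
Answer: I*√46854663702/462 ≈ 468.53*I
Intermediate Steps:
p(o) = 355/154 + o/111 (p(o) = 3 - (o/(-111) - 214/(-308)) = 3 - (o*(-1/111) - 214*(-1/308)) = 3 - (-o/111 + 107/154) = 3 - (107/154 - o/111) = 3 + (-107/154 + o/111) = 355/154 + o/111)
√(-219522 + p(259)) = √(-219522 + (355/154 + (1/111)*259)) = √(-219522 + (355/154 + 7/3)) = √(-219522 + 2143/462) = √(-101417021/462) = I*√46854663702/462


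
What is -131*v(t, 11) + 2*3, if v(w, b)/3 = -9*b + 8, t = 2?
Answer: 35769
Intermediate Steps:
v(w, b) = 24 - 27*b (v(w, b) = 3*(-9*b + 8) = 3*(8 - 9*b) = 24 - 27*b)
-131*v(t, 11) + 2*3 = -131*(24 - 27*11) + 2*3 = -131*(24 - 297) + 6 = -131*(-273) + 6 = 35763 + 6 = 35769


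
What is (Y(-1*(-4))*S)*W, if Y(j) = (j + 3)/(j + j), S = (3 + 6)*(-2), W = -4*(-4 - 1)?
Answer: -315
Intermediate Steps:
W = 20 (W = -4*(-5) = 20)
S = -18 (S = 9*(-2) = -18)
Y(j) = (3 + j)/(2*j) (Y(j) = (3 + j)/((2*j)) = (3 + j)*(1/(2*j)) = (3 + j)/(2*j))
(Y(-1*(-4))*S)*W = (((3 - 1*(-4))/(2*((-1*(-4)))))*(-18))*20 = (((1/2)*(3 + 4)/4)*(-18))*20 = (((1/2)*(1/4)*7)*(-18))*20 = ((7/8)*(-18))*20 = -63/4*20 = -315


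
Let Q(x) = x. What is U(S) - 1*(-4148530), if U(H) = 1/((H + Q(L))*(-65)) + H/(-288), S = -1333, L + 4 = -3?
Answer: 26016290362147/6271200 ≈ 4.1485e+6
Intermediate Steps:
L = -7 (L = -4 - 3 = -7)
U(H) = -1/(65*(-7 + H)) - H/288 (U(H) = 1/((H - 7)*(-65)) + H/(-288) = -1/65/(-7 + H) + H*(-1/288) = -1/(65*(-7 + H)) - H/288)
U(S) - 1*(-4148530) = (-288 - 65*(-1333)² + 455*(-1333))/(18720*(-7 - 1333)) - 1*(-4148530) = (1/18720)*(-288 - 65*1776889 - 606515)/(-1340) + 4148530 = (1/18720)*(-1/1340)*(-288 - 115497785 - 606515) + 4148530 = (1/18720)*(-1/1340)*(-116104588) + 4148530 = 29026147/6271200 + 4148530 = 26016290362147/6271200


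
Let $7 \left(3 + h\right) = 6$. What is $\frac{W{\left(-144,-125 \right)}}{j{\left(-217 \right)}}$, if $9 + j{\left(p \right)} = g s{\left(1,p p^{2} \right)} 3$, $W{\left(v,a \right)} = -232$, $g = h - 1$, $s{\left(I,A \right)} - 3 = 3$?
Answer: $\frac{1624}{459} \approx 3.5381$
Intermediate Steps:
$h = - \frac{15}{7}$ ($h = -3 + \frac{1}{7} \cdot 6 = -3 + \frac{6}{7} = - \frac{15}{7} \approx -2.1429$)
$s{\left(I,A \right)} = 6$ ($s{\left(I,A \right)} = 3 + 3 = 6$)
$g = - \frac{22}{7}$ ($g = - \frac{15}{7} - 1 = - \frac{22}{7} \approx -3.1429$)
$j{\left(p \right)} = - \frac{459}{7}$ ($j{\left(p \right)} = -9 + \left(- \frac{22}{7}\right) 6 \cdot 3 = -9 - \frac{396}{7} = - \frac{459}{7}$)
$\frac{W{\left(-144,-125 \right)}}{j{\left(-217 \right)}} = - \frac{232}{- \frac{459}{7}} = \left(-232\right) \left(- \frac{7}{459}\right) = \frac{1624}{459}$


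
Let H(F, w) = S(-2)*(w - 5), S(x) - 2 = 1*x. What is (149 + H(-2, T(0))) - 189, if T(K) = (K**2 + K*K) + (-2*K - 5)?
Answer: -40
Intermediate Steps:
S(x) = 2 + x (S(x) = 2 + 1*x = 2 + x)
T(K) = -5 - 2*K + 2*K**2 (T(K) = (K**2 + K**2) + (-5 - 2*K) = 2*K**2 + (-5 - 2*K) = -5 - 2*K + 2*K**2)
H(F, w) = 0 (H(F, w) = (2 - 2)*(w - 5) = 0*(-5 + w) = 0)
(149 + H(-2, T(0))) - 189 = (149 + 0) - 189 = 149 - 189 = -40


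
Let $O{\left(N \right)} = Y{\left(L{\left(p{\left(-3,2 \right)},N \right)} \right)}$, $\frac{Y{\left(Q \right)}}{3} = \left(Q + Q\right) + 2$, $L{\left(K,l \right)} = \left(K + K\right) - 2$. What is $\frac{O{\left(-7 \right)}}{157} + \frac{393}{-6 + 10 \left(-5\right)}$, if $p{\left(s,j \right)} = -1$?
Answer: $- \frac{62709}{8792} \approx -7.1325$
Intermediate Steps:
$L{\left(K,l \right)} = -2 + 2 K$ ($L{\left(K,l \right)} = 2 K - 2 = -2 + 2 K$)
$Y{\left(Q \right)} = 6 + 6 Q$ ($Y{\left(Q \right)} = 3 \left(\left(Q + Q\right) + 2\right) = 3 \left(2 Q + 2\right) = 3 \left(2 + 2 Q\right) = 6 + 6 Q$)
$O{\left(N \right)} = -18$ ($O{\left(N \right)} = 6 + 6 \left(-2 + 2 \left(-1\right)\right) = 6 + 6 \left(-2 - 2\right) = 6 + 6 \left(-4\right) = 6 - 24 = -18$)
$\frac{O{\left(-7 \right)}}{157} + \frac{393}{-6 + 10 \left(-5\right)} = - \frac{18}{157} + \frac{393}{-6 + 10 \left(-5\right)} = \left(-18\right) \frac{1}{157} + \frac{393}{-6 - 50} = - \frac{18}{157} + \frac{393}{-56} = - \frac{18}{157} + 393 \left(- \frac{1}{56}\right) = - \frac{18}{157} - \frac{393}{56} = - \frac{62709}{8792}$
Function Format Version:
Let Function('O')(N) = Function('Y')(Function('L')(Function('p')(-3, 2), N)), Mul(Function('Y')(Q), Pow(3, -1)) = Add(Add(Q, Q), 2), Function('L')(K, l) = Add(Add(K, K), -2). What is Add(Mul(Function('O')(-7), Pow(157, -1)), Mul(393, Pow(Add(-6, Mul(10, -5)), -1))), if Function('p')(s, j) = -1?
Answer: Rational(-62709, 8792) ≈ -7.1325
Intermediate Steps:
Function('L')(K, l) = Add(-2, Mul(2, K)) (Function('L')(K, l) = Add(Mul(2, K), -2) = Add(-2, Mul(2, K)))
Function('Y')(Q) = Add(6, Mul(6, Q)) (Function('Y')(Q) = Mul(3, Add(Add(Q, Q), 2)) = Mul(3, Add(Mul(2, Q), 2)) = Mul(3, Add(2, Mul(2, Q))) = Add(6, Mul(6, Q)))
Function('O')(N) = -18 (Function('O')(N) = Add(6, Mul(6, Add(-2, Mul(2, -1)))) = Add(6, Mul(6, Add(-2, -2))) = Add(6, Mul(6, -4)) = Add(6, -24) = -18)
Add(Mul(Function('O')(-7), Pow(157, -1)), Mul(393, Pow(Add(-6, Mul(10, -5)), -1))) = Add(Mul(-18, Pow(157, -1)), Mul(393, Pow(Add(-6, Mul(10, -5)), -1))) = Add(Mul(-18, Rational(1, 157)), Mul(393, Pow(Add(-6, -50), -1))) = Add(Rational(-18, 157), Mul(393, Pow(-56, -1))) = Add(Rational(-18, 157), Mul(393, Rational(-1, 56))) = Add(Rational(-18, 157), Rational(-393, 56)) = Rational(-62709, 8792)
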